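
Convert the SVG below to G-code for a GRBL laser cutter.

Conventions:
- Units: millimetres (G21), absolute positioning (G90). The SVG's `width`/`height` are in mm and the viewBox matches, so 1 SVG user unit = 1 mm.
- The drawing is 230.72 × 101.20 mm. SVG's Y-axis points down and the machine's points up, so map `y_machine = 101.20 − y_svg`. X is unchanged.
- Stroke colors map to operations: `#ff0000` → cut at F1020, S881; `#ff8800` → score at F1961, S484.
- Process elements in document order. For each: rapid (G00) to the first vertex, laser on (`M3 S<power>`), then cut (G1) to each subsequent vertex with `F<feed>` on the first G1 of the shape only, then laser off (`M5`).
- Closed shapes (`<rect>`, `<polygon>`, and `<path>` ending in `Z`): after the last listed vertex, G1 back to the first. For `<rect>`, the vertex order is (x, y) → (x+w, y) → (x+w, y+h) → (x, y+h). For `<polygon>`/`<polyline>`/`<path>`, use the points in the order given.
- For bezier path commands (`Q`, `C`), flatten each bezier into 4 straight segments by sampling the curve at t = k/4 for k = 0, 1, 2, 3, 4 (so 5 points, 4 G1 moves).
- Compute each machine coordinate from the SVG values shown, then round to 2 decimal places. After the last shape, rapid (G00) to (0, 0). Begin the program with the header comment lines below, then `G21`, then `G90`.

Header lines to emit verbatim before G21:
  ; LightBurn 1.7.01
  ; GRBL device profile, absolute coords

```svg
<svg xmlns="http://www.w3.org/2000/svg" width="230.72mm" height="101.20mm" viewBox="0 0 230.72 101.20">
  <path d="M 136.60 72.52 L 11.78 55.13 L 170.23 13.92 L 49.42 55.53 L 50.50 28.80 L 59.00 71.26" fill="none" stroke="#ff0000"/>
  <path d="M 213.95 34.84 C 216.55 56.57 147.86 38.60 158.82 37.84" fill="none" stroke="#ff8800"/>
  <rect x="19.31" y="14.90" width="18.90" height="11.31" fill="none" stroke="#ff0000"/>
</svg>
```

viewBox `0 0 230.72 101.20` with mm width/height → 1 unit = 1 mm. Flip: y_m = 101.20 − y_svg.

**Shape 1** — `<path>` open polyline, stroke `#ff0000` → cut (S881, F1020). Machine vertices: (136.60,28.68) → (11.78,46.07) → (170.23,87.28) → (49.42,45.67) → (50.50,72.40) → (59.00,29.94). Open path.

**Shape 2** — `<path>` cubic bezier, stroke `#ff8800` → score (S484, F1961). Control points (SVG): P0=(213.95,34.84), P1=(216.55,56.57), P2=(147.86,38.60), P3=(158.82,37.84); sampled at t=k/4. Machine vertices: (213.95,66.36) → (204.89,56.62) → (183.25,56.43) → (163.18,60.45) → (158.82,63.36). Open path.

**Shape 3** — `<rect>` rectangle, stroke `#ff0000` → cut (S881, F1020). Machine vertices: (19.31,86.30) → (38.21,86.30) → (38.21,74.99) → (19.31,74.99) → (19.31,86.30). Closed: final G1 returns to the first vertex.

; LightBurn 1.7.01
; GRBL device profile, absolute coords
G21
G90
G00 X136.60 Y28.68
M3 S881
G1 X11.78 Y46.07 F1020
G1 X170.23 Y87.28
G1 X49.42 Y45.67
G1 X50.50 Y72.40
G1 X59.00 Y29.94
M5
G00 X213.95 Y66.36
M3 S484
G1 X204.89 Y56.62 F1961
G1 X183.25 Y56.43
G1 X163.18 Y60.45
G1 X158.82 Y63.36
M5
G00 X19.31 Y86.30
M3 S881
G1 X38.21 Y86.30 F1020
G1 X38.21 Y74.99
G1 X19.31 Y74.99
G1 X19.31 Y86.30
M5
G00 X0.00 Y0.00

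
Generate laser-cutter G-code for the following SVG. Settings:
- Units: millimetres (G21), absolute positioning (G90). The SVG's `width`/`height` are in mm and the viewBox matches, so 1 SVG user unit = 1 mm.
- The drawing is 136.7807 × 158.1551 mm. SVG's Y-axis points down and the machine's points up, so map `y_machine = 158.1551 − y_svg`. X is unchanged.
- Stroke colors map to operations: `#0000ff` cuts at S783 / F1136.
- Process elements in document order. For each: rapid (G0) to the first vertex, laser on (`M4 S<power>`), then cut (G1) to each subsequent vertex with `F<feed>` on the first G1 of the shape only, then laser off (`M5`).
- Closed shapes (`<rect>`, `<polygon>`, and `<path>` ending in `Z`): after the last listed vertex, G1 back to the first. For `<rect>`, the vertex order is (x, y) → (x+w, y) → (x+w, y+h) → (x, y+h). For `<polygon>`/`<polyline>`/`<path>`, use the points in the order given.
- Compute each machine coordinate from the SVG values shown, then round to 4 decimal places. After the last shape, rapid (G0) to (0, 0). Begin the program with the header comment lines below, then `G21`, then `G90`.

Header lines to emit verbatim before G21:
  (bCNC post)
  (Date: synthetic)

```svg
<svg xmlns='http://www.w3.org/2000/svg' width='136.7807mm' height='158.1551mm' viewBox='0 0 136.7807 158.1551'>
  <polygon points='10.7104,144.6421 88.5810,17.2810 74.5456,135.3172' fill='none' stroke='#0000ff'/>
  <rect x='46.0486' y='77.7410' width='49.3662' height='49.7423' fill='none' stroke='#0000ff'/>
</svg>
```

viewBox `0 0 136.7807 158.1551` with mm width/height → 1 unit = 1 mm. Flip: y_m = 158.1551 − y_svg.

**Shape 1** — `<polygon>` closed polygon, stroke `#0000ff` → cut (S783, F1136). Machine vertices: (10.7104,13.5130) → (88.5810,140.8741) → (74.5456,22.8379) → (10.7104,13.5130). Closed: final G1 returns to the first vertex.

**Shape 2** — `<rect>` rectangle, stroke `#0000ff` → cut (S783, F1136). Machine vertices: (46.0486,80.4141) → (95.4148,80.4141) → (95.4148,30.6718) → (46.0486,30.6718) → (46.0486,80.4141). Closed: final G1 returns to the first vertex.

(bCNC post)
(Date: synthetic)
G21
G90
G0 X10.7104 Y13.5130
M4 S783
G1 X88.5810 Y140.8741 F1136
G1 X74.5456 Y22.8379
G1 X10.7104 Y13.5130
M5
G0 X46.0486 Y80.4141
M4 S783
G1 X95.4148 Y80.4141 F1136
G1 X95.4148 Y30.6718
G1 X46.0486 Y30.6718
G1 X46.0486 Y80.4141
M5
G0 X0.0000 Y0.0000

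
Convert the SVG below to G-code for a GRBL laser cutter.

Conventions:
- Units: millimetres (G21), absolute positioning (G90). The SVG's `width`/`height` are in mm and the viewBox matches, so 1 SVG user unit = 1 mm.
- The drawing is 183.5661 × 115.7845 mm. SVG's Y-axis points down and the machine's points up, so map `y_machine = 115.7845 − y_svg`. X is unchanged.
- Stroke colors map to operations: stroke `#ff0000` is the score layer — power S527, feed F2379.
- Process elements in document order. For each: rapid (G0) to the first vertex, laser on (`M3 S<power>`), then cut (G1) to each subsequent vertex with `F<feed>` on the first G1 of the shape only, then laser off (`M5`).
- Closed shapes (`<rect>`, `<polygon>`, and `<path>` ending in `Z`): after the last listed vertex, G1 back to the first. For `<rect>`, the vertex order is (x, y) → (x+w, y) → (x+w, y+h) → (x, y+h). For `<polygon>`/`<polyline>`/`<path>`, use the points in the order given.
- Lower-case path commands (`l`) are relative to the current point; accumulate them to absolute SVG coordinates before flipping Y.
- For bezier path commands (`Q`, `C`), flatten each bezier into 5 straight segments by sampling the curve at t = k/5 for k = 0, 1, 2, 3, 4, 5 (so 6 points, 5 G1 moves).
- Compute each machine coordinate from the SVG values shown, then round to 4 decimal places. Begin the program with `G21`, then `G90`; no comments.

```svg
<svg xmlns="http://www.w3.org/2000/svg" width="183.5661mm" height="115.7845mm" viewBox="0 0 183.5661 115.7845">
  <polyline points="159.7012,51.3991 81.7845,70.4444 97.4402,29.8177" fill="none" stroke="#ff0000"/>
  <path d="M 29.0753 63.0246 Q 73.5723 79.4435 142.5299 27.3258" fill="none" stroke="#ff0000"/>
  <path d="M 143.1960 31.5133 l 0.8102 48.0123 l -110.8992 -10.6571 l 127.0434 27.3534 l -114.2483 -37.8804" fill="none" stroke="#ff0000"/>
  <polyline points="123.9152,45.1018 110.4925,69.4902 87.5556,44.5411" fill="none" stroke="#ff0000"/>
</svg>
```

G21
G90
G0 X159.7012 Y64.3854
M3 S527
G1 X81.7845 Y45.3401 F2379
G1 X97.4402 Y85.9668
M5
G0 X29.0753 Y52.7599
M3 S527
G1 X47.8525 Y48.9338 F2379
G1 X68.5866 Y50.5906
G1 X91.2775 Y57.7304
G1 X115.9253 Y70.3531
G1 X142.5299 Y88.4587
M5
G0 X143.1960 Y84.2712
M3 S527
G1 X144.0062 Y36.2589 F2379
G1 X33.1070 Y46.9160
G1 X160.1504 Y19.5626
G1 X45.9021 Y57.4430
M5
G0 X123.9152 Y70.6827
M3 S527
G1 X110.4925 Y46.2943 F2379
G1 X87.5556 Y71.2434
M5

Since the viewBox matches the mm dimensions, user units are millimetres directly. The only transform is the Y-flip y_m = 115.7845 − y_svg.

Shape 1 is a open polyline drawn with `<polyline>`. Its stroke #ff0000 means score at S527, F2379. After flipping Y the toolpath is (159.7012,64.3854) → (81.7845,45.3401) → (97.4402,85.9668).

Shape 2 is a quadratic bezier drawn with `<path>`. Its stroke #ff0000 means score at S527, F2379. After flipping Y the toolpath is (29.0753,52.7599) → (47.8525,48.9338) → (68.5866,50.5906) → (91.2775,57.7304) → (115.9253,70.3531) → (142.5299,88.4587).

Shape 3 is a open polyline drawn with `<path>`. Its stroke #ff0000 means score at S527, F2379. After flipping Y the toolpath is (143.1960,84.2712) → (144.0062,36.2589) → (33.1070,46.9160) → (160.1504,19.5626) → (45.9021,57.4430).

Shape 4 is a open polyline drawn with `<polyline>`. Its stroke #ff0000 means score at S527, F2379. After flipping Y the toolpath is (123.9152,70.6827) → (110.4925,46.2943) → (87.5556,71.2434).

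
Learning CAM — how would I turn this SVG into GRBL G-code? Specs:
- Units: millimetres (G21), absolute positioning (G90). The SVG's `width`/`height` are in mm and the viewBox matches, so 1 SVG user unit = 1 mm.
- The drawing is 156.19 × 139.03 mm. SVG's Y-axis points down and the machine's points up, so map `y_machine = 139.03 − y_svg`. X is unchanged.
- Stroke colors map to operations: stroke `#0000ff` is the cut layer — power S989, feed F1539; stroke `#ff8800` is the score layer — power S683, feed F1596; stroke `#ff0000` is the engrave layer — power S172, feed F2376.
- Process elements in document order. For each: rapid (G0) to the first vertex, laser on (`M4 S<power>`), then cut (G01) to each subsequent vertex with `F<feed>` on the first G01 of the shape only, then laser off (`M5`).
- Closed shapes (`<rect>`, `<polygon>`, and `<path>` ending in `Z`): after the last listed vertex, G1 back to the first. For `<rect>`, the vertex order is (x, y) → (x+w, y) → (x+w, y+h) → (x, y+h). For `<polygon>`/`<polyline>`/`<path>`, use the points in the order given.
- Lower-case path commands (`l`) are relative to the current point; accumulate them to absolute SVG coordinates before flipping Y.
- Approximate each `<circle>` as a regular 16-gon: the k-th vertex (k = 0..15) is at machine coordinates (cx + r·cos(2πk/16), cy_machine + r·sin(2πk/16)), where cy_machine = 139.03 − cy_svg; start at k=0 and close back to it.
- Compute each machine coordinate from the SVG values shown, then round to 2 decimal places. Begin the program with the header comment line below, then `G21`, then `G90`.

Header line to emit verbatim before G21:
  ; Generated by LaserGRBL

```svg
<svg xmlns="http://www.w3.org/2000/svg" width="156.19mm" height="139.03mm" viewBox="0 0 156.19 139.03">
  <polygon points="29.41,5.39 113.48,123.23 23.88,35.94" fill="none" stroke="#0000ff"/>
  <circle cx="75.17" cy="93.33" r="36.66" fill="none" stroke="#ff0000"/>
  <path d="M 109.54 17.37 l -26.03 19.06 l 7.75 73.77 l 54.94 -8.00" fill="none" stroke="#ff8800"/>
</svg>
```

; Generated by LaserGRBL
G21
G90
G0 X29.41 Y133.64
M4 S989
G01 X113.48 Y15.80 F1539
G01 X23.88 Y103.09
G01 X29.41 Y133.64
M5
G0 X111.83 Y45.70
M4 S172
G01 X109.04 Y59.73 F2376
G01 X101.09 Y71.62
G01 X89.20 Y79.57
G01 X75.17 Y82.36
G01 X61.14 Y79.57
G01 X49.25 Y71.62
G01 X41.30 Y59.73
G01 X38.51 Y45.70
G01 X41.30 Y31.67
G01 X49.25 Y19.78
G01 X61.14 Y11.83
G01 X75.17 Y9.04
G01 X89.20 Y11.83
G01 X101.09 Y19.78
G01 X109.04 Y31.67
G01 X111.83 Y45.70
M5
G0 X109.54 Y121.66
M4 S683
G01 X83.51 Y102.60 F1596
G01 X91.26 Y28.83
G01 X146.20 Y36.83
M5

viewBox `0 0 156.19 139.03` with mm width/height → 1 unit = 1 mm. Flip: y_m = 139.03 − y_svg.

**Shape 1** — `<polygon>` closed polygon, stroke `#0000ff` → cut (S989, F1539). Machine vertices: (29.41,133.64) → (113.48,15.80) → (23.88,103.09) → (29.41,133.64). Closed: final G1 returns to the first vertex.

**Shape 2** — `<circle>` circle, stroke `#ff0000` → engrave (S172, F2376). Machine vertices: (111.83,45.70) → (109.04,59.73) → (101.09,71.62) → (89.20,79.57) → (75.17,82.36) → (61.14,79.57) → (49.25,71.62) → (41.30,59.73) → (38.51,45.70) → (41.30,31.67) → (49.25,19.78) → (61.14,11.83) → (75.17,9.04) → (89.20,11.83) → (101.09,19.78) → (109.04,31.67) → (111.83,45.70). Closed: final G1 returns to the first vertex.

**Shape 3** — `<path>` open polyline, stroke `#ff8800` → score (S683, F1596). Machine vertices: (109.54,121.66) → (83.51,102.60) → (91.26,28.83) → (146.20,36.83). Open path.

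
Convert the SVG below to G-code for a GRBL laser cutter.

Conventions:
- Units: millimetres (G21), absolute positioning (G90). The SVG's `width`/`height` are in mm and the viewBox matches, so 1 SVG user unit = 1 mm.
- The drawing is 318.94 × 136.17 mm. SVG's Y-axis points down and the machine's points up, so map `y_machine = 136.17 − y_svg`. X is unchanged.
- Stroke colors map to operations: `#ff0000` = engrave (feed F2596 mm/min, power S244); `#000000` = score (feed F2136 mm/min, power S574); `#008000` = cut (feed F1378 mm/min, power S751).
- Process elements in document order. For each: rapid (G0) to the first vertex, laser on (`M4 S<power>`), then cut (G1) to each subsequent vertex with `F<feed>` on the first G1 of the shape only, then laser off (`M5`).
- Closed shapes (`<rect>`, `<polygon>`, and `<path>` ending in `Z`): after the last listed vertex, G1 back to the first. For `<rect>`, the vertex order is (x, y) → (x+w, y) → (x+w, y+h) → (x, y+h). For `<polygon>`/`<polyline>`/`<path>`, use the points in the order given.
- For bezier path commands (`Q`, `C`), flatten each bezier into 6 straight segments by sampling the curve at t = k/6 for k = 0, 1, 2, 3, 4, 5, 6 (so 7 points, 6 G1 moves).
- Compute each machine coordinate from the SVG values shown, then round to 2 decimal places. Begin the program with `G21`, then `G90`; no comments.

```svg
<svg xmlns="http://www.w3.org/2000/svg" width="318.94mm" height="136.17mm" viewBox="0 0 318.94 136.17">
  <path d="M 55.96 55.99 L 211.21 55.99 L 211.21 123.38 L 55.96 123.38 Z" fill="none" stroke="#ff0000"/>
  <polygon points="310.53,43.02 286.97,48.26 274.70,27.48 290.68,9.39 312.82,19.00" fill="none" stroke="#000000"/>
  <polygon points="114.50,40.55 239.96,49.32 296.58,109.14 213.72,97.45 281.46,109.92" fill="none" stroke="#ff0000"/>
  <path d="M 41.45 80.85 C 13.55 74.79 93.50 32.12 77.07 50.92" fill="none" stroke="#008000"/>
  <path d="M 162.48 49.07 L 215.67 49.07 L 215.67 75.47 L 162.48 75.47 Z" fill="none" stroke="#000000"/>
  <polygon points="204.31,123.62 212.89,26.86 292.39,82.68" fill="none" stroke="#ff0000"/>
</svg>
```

viewBox `0 0 318.94 136.17` with mm width/height → 1 unit = 1 mm. Flip: y_m = 136.17 − y_svg.

**Shape 1** — `<path>` rectangle, stroke `#ff0000` → engrave (S244, F2596). Machine vertices: (55.96,80.18) → (211.21,80.18) → (211.21,12.79) → (55.96,12.79) → (55.96,80.18). Closed: final G1 returns to the first vertex.

**Shape 2** — `<polygon>` regular polygon, stroke `#000000` → score (S574, F2136). Machine vertices: (310.53,93.15) → (286.97,87.91) → (274.70,108.69) → (290.68,126.78) → (312.82,117.17) → (310.53,93.15). Closed: final G1 returns to the first vertex.

**Shape 3** — `<polygon>` closed polygon, stroke `#ff0000` → engrave (S244, F2596). Machine vertices: (114.50,95.62) → (239.96,86.85) → (296.58,27.03) → (213.72,38.72) → (281.46,26.25) → (114.50,95.62). Closed: final G1 returns to the first vertex.

**Shape 4** — `<path>` cubic bezier, stroke `#008000` → cut (S751, F1378). Control points (SVG): P0=(41.45,80.85), P1=(13.55,74.79), P2=(93.50,32.12), P3=(77.07,50.92); sampled at t=k/6. Machine vertices: (41.45,55.32) → (35.54,60.95) → (41.94,69.95) → (54.96,79.61) → (68.94,87.19) → (78.20,89.98) → (77.07,85.25). Open path.

**Shape 5** — `<path>` rectangle, stroke `#000000` → score (S574, F2136). Machine vertices: (162.48,87.10) → (215.67,87.10) → (215.67,60.70) → (162.48,60.70) → (162.48,87.10). Closed: final G1 returns to the first vertex.

**Shape 6** — `<polygon>` regular polygon, stroke `#ff0000` → engrave (S244, F2596). Machine vertices: (204.31,12.55) → (212.89,109.31) → (292.39,53.49) → (204.31,12.55). Closed: final G1 returns to the first vertex.

G21
G90
G0 X55.96 Y80.18
M4 S244
G1 X211.21 Y80.18 F2596
G1 X211.21 Y12.79
G1 X55.96 Y12.79
G1 X55.96 Y80.18
M5
G0 X310.53 Y93.15
M4 S574
G1 X286.97 Y87.91 F2136
G1 X274.70 Y108.69
G1 X290.68 Y126.78
G1 X312.82 Y117.17
G1 X310.53 Y93.15
M5
G0 X114.50 Y95.62
M4 S244
G1 X239.96 Y86.85 F2596
G1 X296.58 Y27.03
G1 X213.72 Y38.72
G1 X281.46 Y26.25
G1 X114.50 Y95.62
M5
G0 X41.45 Y55.32
M4 S751
G1 X35.54 Y60.95 F1378
G1 X41.94 Y69.95
G1 X54.96 Y79.61
G1 X68.94 Y87.19
G1 X78.20 Y89.98
G1 X77.07 Y85.25
M5
G0 X162.48 Y87.10
M4 S574
G1 X215.67 Y87.10 F2136
G1 X215.67 Y60.70
G1 X162.48 Y60.70
G1 X162.48 Y87.10
M5
G0 X204.31 Y12.55
M4 S244
G1 X212.89 Y109.31 F2596
G1 X292.39 Y53.49
G1 X204.31 Y12.55
M5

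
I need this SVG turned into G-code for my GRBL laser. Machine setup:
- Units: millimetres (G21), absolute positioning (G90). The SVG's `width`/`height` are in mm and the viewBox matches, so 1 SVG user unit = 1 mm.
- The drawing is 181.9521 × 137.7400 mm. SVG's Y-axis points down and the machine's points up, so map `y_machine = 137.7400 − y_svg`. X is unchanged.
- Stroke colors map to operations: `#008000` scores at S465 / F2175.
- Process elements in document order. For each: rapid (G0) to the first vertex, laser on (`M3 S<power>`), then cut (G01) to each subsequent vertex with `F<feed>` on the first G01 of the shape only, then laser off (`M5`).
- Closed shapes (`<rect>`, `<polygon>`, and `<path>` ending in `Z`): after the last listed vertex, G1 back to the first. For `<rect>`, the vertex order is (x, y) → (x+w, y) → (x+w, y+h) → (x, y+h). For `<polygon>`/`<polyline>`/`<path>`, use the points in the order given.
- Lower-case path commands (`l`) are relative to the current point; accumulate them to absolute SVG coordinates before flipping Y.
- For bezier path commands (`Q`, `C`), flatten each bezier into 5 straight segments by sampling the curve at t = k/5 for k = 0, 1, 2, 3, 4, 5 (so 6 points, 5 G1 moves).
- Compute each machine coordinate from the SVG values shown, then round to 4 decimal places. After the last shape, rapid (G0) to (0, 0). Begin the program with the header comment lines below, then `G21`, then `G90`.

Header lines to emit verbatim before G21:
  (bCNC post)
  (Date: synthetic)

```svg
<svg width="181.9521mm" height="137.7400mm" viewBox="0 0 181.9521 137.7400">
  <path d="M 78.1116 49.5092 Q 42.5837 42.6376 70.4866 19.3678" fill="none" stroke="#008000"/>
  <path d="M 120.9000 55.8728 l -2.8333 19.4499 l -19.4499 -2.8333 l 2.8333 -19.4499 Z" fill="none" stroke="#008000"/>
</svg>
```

(bCNC post)
(Date: synthetic)
G21
G90
G0 X78.1116 Y88.2308
M3 S465
G01 X66.4377 Y91.6354 F2175
G01 X59.8382 Y96.3518
G01 X58.3132 Y102.3801
G01 X61.8627 Y109.7202
G01 X70.4866 Y118.3722
M5
G0 X120.9000 Y81.8672
M3 S465
G01 X118.0667 Y62.4173 F2175
G01 X98.6168 Y65.2506
G01 X101.4501 Y84.7005
G01 X120.9000 Y81.8672
M5
G0 X0.0000 Y0.0000

viewBox `0 0 181.9521 137.7400` with mm width/height → 1 unit = 1 mm. Flip: y_m = 137.7400 − y_svg.

**Shape 1** — `<path>` quadratic bezier, stroke `#008000` → score (S465, F2175). Control points (SVG): P0=(78.1116,49.5092), P1=(42.5837,42.6376), P2=(70.4866,19.3678); sampled at t=k/5. Machine vertices: (78.1116,88.2308) → (66.4377,91.6354) → (59.8382,96.3518) → (58.3132,102.3801) → (61.8627,109.7202) → (70.4866,118.3722). Open path.

**Shape 2** — `<path>` regular polygon, stroke `#008000` → score (S465, F2175). Machine vertices: (120.9000,81.8672) → (118.0667,62.4173) → (98.6168,65.2506) → (101.4501,84.7005) → (120.9000,81.8672). Closed: final G1 returns to the first vertex.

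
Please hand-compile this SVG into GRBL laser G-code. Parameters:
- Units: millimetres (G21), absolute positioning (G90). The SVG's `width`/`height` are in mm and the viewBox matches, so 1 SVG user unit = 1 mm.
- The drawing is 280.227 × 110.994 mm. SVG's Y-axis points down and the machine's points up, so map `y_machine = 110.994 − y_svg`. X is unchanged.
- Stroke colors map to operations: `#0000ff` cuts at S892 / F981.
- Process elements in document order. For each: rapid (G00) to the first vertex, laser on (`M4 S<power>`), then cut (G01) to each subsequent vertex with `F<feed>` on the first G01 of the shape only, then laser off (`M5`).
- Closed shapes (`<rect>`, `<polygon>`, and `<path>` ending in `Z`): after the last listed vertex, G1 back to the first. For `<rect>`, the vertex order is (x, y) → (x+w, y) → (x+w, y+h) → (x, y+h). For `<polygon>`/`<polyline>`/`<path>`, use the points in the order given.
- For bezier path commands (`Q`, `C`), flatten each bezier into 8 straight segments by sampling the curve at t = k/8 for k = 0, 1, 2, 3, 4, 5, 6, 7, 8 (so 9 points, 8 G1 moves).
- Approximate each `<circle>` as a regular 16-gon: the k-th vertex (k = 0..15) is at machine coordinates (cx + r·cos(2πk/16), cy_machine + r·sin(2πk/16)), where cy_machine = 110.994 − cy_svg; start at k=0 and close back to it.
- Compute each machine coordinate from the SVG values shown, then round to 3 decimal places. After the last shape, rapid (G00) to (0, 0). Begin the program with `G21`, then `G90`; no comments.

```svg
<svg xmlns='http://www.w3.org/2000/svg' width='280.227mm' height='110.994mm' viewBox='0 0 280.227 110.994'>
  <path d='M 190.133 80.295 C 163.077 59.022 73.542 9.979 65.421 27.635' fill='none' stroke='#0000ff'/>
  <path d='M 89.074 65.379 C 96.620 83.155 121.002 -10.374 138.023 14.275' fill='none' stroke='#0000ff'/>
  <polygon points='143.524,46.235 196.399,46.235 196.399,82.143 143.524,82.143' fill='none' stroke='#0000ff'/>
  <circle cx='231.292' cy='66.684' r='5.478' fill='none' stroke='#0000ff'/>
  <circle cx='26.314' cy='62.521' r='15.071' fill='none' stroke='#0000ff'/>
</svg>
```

1 u = 1 mm; y_m = 110.994 − y.

[1] `<path>` cubic bezier, #0000ff→cut S892 F981: (190.133,30.699) → (177.339,39.794) → (160.375,50.385) → (140.925,61.365) → (120.676,71.627) → (101.316,80.065) → (84.529,85.571) → (72.002,87.038) → (65.421,83.359)

[2] `<path>` cubic bezier, #0000ff→cut S892 F981: (89.074,45.615) → (92.646,43.718) → (97.512,49.567) → (103.390,60.472) → (109.995,73.744) → (117.045,86.694) → (124.255,96.633) → (131.342,100.871) → (138.023,96.719)

[3] `<polygon>` rectangle, #0000ff→cut S892 F981: (143.524,64.759) → (196.399,64.759) → (196.399,28.851) → (143.524,28.851) → (143.524,64.759) (closed)

[4] `<circle>` circle, #0000ff→cut S892 F981: (236.770,44.310) → (236.353,46.406) → (235.166,48.184) → (233.388,49.371) → (231.292,49.788) → (229.196,49.371) → (227.418,48.184) → (226.231,46.406) → (225.814,44.310) → (226.231,42.214) → (227.418,40.436) → (229.196,39.249) → (231.292,38.832) → (233.388,39.249) → (235.166,40.436) → (236.353,42.214) → (236.770,44.310) (closed)

[5] `<circle>` circle, #0000ff→cut S892 F981: (41.385,48.473) → (40.238,54.240) → (36.971,59.130) → (32.081,62.397) → (26.314,63.544) → (20.547,62.397) → (15.657,59.130) → (12.390,54.240) → (11.243,48.473) → (12.390,42.706) → (15.657,37.816) → (20.547,34.549) → (26.314,33.402) → (32.081,34.549) → (36.971,37.816) → (40.238,42.706) → (41.385,48.473) (closed)

G21
G90
G00 X190.133 Y30.699
M4 S892
G01 X177.339 Y39.794 F981
G01 X160.375 Y50.385
G01 X140.925 Y61.365
G01 X120.676 Y71.627
G01 X101.316 Y80.065
G01 X84.529 Y85.571
G01 X72.002 Y87.038
G01 X65.421 Y83.359
M5
G00 X89.074 Y45.615
M4 S892
G01 X92.646 Y43.718 F981
G01 X97.512 Y49.567
G01 X103.390 Y60.472
G01 X109.995 Y73.744
G01 X117.045 Y86.694
G01 X124.255 Y96.633
G01 X131.342 Y100.871
G01 X138.023 Y96.719
M5
G00 X143.524 Y64.759
M4 S892
G01 X196.399 Y64.759 F981
G01 X196.399 Y28.851
G01 X143.524 Y28.851
G01 X143.524 Y64.759
M5
G00 X236.770 Y44.310
M4 S892
G01 X236.353 Y46.406 F981
G01 X235.166 Y48.184
G01 X233.388 Y49.371
G01 X231.292 Y49.788
G01 X229.196 Y49.371
G01 X227.418 Y48.184
G01 X226.231 Y46.406
G01 X225.814 Y44.310
G01 X226.231 Y42.214
G01 X227.418 Y40.436
G01 X229.196 Y39.249
G01 X231.292 Y38.832
G01 X233.388 Y39.249
G01 X235.166 Y40.436
G01 X236.353 Y42.214
G01 X236.770 Y44.310
M5
G00 X41.385 Y48.473
M4 S892
G01 X40.238 Y54.240 F981
G01 X36.971 Y59.130
G01 X32.081 Y62.397
G01 X26.314 Y63.544
G01 X20.547 Y62.397
G01 X15.657 Y59.130
G01 X12.390 Y54.240
G01 X11.243 Y48.473
G01 X12.390 Y42.706
G01 X15.657 Y37.816
G01 X20.547 Y34.549
G01 X26.314 Y33.402
G01 X32.081 Y34.549
G01 X36.971 Y37.816
G01 X40.238 Y42.706
G01 X41.385 Y48.473
M5
G00 X0.000 Y0.000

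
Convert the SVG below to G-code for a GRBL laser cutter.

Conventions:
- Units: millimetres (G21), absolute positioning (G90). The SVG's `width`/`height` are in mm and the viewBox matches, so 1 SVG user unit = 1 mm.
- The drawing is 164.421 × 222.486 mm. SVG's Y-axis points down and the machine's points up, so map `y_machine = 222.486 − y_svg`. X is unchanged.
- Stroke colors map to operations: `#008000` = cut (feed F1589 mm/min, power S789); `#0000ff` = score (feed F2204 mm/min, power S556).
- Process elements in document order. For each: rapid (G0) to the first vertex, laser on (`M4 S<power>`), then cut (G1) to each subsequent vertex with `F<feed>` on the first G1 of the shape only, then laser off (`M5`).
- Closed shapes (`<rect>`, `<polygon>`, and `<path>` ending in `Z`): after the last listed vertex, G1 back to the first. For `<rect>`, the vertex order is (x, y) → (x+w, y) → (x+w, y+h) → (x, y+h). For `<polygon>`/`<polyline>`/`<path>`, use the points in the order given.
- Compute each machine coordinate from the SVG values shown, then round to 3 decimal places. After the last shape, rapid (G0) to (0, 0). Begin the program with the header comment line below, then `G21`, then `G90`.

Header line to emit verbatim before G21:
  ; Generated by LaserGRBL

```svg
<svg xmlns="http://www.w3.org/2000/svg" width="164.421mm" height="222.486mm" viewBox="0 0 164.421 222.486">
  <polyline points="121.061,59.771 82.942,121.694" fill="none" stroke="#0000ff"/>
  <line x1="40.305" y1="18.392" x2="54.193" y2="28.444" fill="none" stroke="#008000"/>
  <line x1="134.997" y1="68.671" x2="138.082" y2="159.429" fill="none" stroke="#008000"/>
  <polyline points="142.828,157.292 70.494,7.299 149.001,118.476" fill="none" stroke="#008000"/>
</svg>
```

; Generated by LaserGRBL
G21
G90
G0 X121.061 Y162.715
M4 S556
G1 X82.942 Y100.792 F2204
M5
G0 X40.305 Y204.094
M4 S789
G1 X54.193 Y194.042 F1589
M5
G0 X134.997 Y153.815
M4 S789
G1 X138.082 Y63.057 F1589
M5
G0 X142.828 Y65.194
M4 S789
G1 X70.494 Y215.187 F1589
G1 X149.001 Y104.010
M5
G0 X0.000 Y0.000

viewBox `0 0 164.421 222.486` with mm width/height → 1 unit = 1 mm. Flip: y_m = 222.486 − y_svg.

**Shape 1** — `<polyline>` line segment, stroke `#0000ff` → score (S556, F2204). Machine vertices: (121.061,162.715) → (82.942,100.792). Open path.

**Shape 2** — `<line>` line segment, stroke `#008000` → cut (S789, F1589). Machine vertices: (40.305,204.094) → (54.193,194.042). Open path.

**Shape 3** — `<line>` line segment, stroke `#008000` → cut (S789, F1589). Machine vertices: (134.997,153.815) → (138.082,63.057). Open path.

**Shape 4** — `<polyline>` open polyline, stroke `#008000` → cut (S789, F1589). Machine vertices: (142.828,65.194) → (70.494,215.187) → (149.001,104.010). Open path.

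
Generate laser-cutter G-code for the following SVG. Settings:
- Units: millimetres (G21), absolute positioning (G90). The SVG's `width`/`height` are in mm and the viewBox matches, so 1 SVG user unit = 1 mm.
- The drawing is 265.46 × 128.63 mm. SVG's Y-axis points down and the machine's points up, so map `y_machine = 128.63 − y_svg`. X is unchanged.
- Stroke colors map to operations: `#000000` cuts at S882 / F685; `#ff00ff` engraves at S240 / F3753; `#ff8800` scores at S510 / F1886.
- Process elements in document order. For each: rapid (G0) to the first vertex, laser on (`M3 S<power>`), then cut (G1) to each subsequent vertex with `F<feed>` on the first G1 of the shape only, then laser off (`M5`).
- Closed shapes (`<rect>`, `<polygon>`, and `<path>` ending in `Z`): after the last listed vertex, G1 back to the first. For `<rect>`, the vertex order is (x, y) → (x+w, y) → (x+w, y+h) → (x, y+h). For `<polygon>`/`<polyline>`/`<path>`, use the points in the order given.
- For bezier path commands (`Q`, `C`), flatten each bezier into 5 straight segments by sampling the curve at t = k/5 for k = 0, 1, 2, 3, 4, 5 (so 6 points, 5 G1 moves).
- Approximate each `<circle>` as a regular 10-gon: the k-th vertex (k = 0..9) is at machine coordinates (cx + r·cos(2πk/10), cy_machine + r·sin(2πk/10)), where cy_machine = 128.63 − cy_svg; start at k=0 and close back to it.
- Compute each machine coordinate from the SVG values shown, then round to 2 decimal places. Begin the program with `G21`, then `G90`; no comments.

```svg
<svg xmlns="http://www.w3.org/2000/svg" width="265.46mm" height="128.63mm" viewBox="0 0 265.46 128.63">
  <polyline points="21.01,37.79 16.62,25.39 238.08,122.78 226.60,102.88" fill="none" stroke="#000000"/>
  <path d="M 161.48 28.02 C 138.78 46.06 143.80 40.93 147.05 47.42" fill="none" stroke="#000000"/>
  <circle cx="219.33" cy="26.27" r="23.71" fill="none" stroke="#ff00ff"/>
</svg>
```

G21
G90
G0 X21.01 Y90.84
M3 S882
G1 X16.62 Y103.24 F685
G1 X238.08 Y5.85
G1 X226.60 Y25.75
M5
G0 X161.48 Y100.61
M3 S882
G1 X150.95 Y92.29 F685
G1 X145.66 Y87.86
G1 X144.19 Y85.65
G1 X145.12 Y83.99
G1 X147.05 Y81.21
M5
G0 X243.04 Y102.36
M3 S240
G1 X238.51 Y116.30 F3753
G1 X226.66 Y124.91
G1 X212.00 Y124.91
G1 X200.15 Y116.30
G1 X195.62 Y102.36
G1 X200.15 Y88.42
G1 X212.00 Y79.81
G1 X226.66 Y79.81
G1 X238.51 Y88.42
G1 X243.04 Y102.36
M5

Since the viewBox matches the mm dimensions, user units are millimetres directly. The only transform is the Y-flip y_m = 128.63 − y_svg.

Shape 1 is a open polyline drawn with `<polyline>`. Its stroke #000000 means cut at S882, F685. After flipping Y the toolpath is (21.01,90.84) → (16.62,103.24) → (238.08,5.85) → (226.60,25.75).

Shape 2 is a cubic bezier drawn with `<path>`. Its stroke #000000 means cut at S882, F685. After flipping Y the toolpath is (161.48,100.61) → (150.95,92.29) → (145.66,87.86) → (144.19,85.65) → (145.12,83.99) → (147.05,81.21).

Shape 3 is a circle drawn with `<circle>`. Its stroke #ff00ff means engrave at S240, F3753. After flipping Y the toolpath is (243.04,102.36) → (238.51,116.30) → (226.66,124.91) → (212.00,124.91) → (200.15,116.30) → (195.62,102.36) → (200.15,88.42) → (212.00,79.81) → (226.66,79.81) → (238.51,88.42) → (243.04,102.36), returning to the start.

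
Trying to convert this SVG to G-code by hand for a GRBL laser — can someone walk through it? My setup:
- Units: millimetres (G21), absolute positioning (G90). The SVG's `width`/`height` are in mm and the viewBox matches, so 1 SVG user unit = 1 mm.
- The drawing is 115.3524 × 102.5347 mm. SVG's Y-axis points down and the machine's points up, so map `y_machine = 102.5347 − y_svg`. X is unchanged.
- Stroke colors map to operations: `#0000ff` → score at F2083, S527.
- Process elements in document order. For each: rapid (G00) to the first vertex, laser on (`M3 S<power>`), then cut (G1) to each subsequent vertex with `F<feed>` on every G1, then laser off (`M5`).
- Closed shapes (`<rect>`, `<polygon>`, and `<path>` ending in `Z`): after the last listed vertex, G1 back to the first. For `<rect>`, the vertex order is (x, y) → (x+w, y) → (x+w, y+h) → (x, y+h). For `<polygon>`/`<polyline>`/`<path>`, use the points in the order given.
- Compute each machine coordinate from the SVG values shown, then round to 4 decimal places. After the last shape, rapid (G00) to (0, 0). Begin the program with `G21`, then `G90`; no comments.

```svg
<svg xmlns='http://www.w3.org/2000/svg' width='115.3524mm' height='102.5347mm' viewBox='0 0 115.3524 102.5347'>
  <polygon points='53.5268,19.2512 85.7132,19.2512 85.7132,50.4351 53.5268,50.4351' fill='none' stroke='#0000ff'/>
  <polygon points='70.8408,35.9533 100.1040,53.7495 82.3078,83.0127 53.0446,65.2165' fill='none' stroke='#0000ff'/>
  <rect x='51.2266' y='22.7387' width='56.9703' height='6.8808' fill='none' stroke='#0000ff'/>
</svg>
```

G21
G90
G00 X53.5268 Y83.2835
M3 S527
G1 X85.7132 Y83.2835 F2083
G1 X85.7132 Y52.0996 F2083
G1 X53.5268 Y52.0996 F2083
G1 X53.5268 Y83.2835 F2083
M5
G00 X70.8408 Y66.5814
M3 S527
G1 X100.1040 Y48.7852 F2083
G1 X82.3078 Y19.5220 F2083
G1 X53.0446 Y37.3182 F2083
G1 X70.8408 Y66.5814 F2083
M5
G00 X51.2266 Y79.7960
M3 S527
G1 X108.1969 Y79.7960 F2083
G1 X108.1969 Y72.9152 F2083
G1 X51.2266 Y72.9152 F2083
G1 X51.2266 Y79.7960 F2083
M5
G00 X0.0000 Y0.0000

viewBox `0 0 115.3524 102.5347` with mm width/height → 1 unit = 1 mm. Flip: y_m = 102.5347 − y_svg.

**Shape 1** — `<polygon>` rectangle, stroke `#0000ff` → score (S527, F2083). Machine vertices: (53.5268,83.2835) → (85.7132,83.2835) → (85.7132,52.0996) → (53.5268,52.0996) → (53.5268,83.2835). Closed: final G1 returns to the first vertex.

**Shape 2** — `<polygon>` regular polygon, stroke `#0000ff` → score (S527, F2083). Machine vertices: (70.8408,66.5814) → (100.1040,48.7852) → (82.3078,19.5220) → (53.0446,37.3182) → (70.8408,66.5814). Closed: final G1 returns to the first vertex.

**Shape 3** — `<rect>` rectangle, stroke `#0000ff` → score (S527, F2083). Machine vertices: (51.2266,79.7960) → (108.1969,79.7960) → (108.1969,72.9152) → (51.2266,72.9152) → (51.2266,79.7960). Closed: final G1 returns to the first vertex.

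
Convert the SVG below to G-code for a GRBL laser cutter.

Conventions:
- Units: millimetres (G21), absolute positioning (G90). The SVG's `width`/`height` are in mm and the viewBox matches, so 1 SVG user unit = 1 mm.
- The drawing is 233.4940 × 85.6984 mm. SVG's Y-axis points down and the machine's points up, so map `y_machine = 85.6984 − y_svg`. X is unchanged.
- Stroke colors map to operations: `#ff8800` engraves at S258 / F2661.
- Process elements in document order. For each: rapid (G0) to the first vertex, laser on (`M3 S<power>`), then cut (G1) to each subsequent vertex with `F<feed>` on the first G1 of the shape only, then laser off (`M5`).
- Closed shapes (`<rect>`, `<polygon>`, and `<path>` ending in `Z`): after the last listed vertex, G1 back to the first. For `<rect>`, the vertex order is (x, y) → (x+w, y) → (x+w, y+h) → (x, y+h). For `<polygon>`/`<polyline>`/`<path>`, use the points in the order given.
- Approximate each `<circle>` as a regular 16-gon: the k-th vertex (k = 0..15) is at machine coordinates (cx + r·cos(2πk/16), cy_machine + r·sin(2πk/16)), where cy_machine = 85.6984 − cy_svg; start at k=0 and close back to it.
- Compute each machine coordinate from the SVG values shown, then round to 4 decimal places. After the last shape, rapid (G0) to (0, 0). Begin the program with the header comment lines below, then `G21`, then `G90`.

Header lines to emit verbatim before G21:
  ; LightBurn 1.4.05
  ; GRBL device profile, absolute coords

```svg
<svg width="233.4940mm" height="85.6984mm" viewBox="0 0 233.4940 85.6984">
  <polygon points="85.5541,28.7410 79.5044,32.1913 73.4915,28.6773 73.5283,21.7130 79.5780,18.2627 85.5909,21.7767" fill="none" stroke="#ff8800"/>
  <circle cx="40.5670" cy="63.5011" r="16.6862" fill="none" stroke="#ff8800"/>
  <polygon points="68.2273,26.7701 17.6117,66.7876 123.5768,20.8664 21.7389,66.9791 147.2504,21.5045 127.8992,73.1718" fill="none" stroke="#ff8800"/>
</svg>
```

; LightBurn 1.4.05
; GRBL device profile, absolute coords
G21
G90
G0 X85.5541 Y56.9574
M3 S258
G1 X79.5044 Y53.5071 F2661
G1 X73.4915 Y57.0211
G1 X73.5283 Y63.9854
G1 X79.5780 Y67.4357
G1 X85.5909 Y63.9217
G1 X85.5541 Y56.9574
M5
G0 X57.2532 Y22.1973
M3 S258
G1 X55.9830 Y28.5828 F2661
G1 X52.3659 Y33.9962
G1 X46.9525 Y37.6133
G1 X40.5670 Y38.8835
G1 X34.1815 Y37.6133
G1 X28.7681 Y33.9962
G1 X25.1510 Y28.5828
G1 X23.8808 Y22.1973
G1 X25.1510 Y15.8118
G1 X28.7681 Y10.3984
G1 X34.1815 Y6.7813
G1 X40.5670 Y5.5111
G1 X46.9525 Y6.7813
G1 X52.3659 Y10.3984
G1 X55.9830 Y15.8118
G1 X57.2532 Y22.1973
M5
G0 X68.2273 Y58.9283
M3 S258
G1 X17.6117 Y18.9108 F2661
G1 X123.5768 Y64.8320
G1 X21.7389 Y18.7193
G1 X147.2504 Y64.1939
G1 X127.8992 Y12.5266
G1 X68.2273 Y58.9283
M5
G0 X0.0000 Y0.0000

Since the viewBox matches the mm dimensions, user units are millimetres directly. The only transform is the Y-flip y_m = 85.6984 − y_svg.

Shape 1 is a regular polygon drawn with `<polygon>`. Its stroke #ff8800 means engrave at S258, F2661. After flipping Y the toolpath is (85.5541,56.9574) → (79.5044,53.5071) → (73.4915,57.0211) → (73.5283,63.9854) → (79.5780,67.4357) → (85.5909,63.9217) → (85.5541,56.9574), returning to the start.

Shape 2 is a circle drawn with `<circle>`. Its stroke #ff8800 means engrave at S258, F2661. After flipping Y the toolpath is (57.2532,22.1973) → (55.9830,28.5828) → (52.3659,33.9962) → (46.9525,37.6133) → (40.5670,38.8835) → (34.1815,37.6133) → (28.7681,33.9962) → (25.1510,28.5828) → (23.8808,22.1973) → (25.1510,15.8118) → (28.7681,10.3984) → (34.1815,6.7813) → (40.5670,5.5111) → (46.9525,6.7813) → (52.3659,10.3984) → (55.9830,15.8118) → (57.2532,22.1973), returning to the start.

Shape 3 is a closed polygon drawn with `<polygon>`. Its stroke #ff8800 means engrave at S258, F2661. After flipping Y the toolpath is (68.2273,58.9283) → (17.6117,18.9108) → (123.5768,64.8320) → (21.7389,18.7193) → (147.2504,64.1939) → (127.8992,12.5266) → (68.2273,58.9283), returning to the start.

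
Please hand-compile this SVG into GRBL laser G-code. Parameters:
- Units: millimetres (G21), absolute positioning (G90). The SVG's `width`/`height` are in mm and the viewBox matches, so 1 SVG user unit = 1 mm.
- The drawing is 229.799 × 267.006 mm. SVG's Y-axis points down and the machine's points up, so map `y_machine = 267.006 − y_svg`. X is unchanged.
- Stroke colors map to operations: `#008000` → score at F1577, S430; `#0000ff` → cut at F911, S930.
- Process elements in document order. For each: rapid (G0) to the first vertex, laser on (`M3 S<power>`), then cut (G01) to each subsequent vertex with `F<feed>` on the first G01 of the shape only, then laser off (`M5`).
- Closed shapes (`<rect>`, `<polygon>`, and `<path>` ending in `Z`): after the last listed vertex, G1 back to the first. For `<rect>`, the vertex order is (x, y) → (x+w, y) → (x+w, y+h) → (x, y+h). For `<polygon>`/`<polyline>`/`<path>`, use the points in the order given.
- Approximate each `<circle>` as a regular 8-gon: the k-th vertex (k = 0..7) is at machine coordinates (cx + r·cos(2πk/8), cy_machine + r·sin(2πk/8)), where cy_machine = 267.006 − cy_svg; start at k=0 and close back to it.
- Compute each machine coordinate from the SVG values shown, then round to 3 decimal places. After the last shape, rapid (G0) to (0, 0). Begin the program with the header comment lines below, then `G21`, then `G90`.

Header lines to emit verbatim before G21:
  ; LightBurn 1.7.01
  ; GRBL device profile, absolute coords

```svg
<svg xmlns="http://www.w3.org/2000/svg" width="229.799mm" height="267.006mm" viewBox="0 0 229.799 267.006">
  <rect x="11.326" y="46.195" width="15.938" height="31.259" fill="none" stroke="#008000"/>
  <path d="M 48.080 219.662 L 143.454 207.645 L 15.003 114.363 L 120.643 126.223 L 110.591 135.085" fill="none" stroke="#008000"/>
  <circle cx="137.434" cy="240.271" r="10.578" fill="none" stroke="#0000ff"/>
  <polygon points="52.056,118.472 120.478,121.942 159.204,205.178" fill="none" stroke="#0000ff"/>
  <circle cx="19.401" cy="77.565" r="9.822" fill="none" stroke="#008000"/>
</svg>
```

; LightBurn 1.7.01
; GRBL device profile, absolute coords
G21
G90
G0 X11.326 Y220.811
M3 S430
G01 X27.264 Y220.811 F1577
G01 X27.264 Y189.552
G01 X11.326 Y189.552
G01 X11.326 Y220.811
M5
G0 X48.080 Y47.344
M3 S430
G01 X143.454 Y59.361 F1577
G01 X15.003 Y152.643
G01 X120.643 Y140.783
G01 X110.591 Y131.921
M5
G0 X148.012 Y26.735
M3 S930
G01 X144.914 Y34.215 F911
G01 X137.434 Y37.313
G01 X129.954 Y34.215
G01 X126.856 Y26.735
G01 X129.954 Y19.255
G01 X137.434 Y16.157
G01 X144.914 Y19.255
G01 X148.012 Y26.735
M5
G0 X52.056 Y148.534
M3 S930
G01 X120.478 Y145.064 F911
G01 X159.204 Y61.828
G01 X52.056 Y148.534
M5
G0 X29.223 Y189.441
M3 S430
G01 X26.346 Y196.386 F1577
G01 X19.401 Y199.263
G01 X12.456 Y196.386
G01 X9.579 Y189.441
G01 X12.456 Y182.496
G01 X19.401 Y179.619
G01 X26.346 Y182.496
G01 X29.223 Y189.441
M5
G0 X0.000 Y0.000

1 u = 1 mm; y_m = 267.006 − y.

[1] `<rect>` rectangle, #008000→score S430 F1577: (11.326,220.811) → (27.264,220.811) → (27.264,189.552) → (11.326,189.552) → (11.326,220.811) (closed)

[2] `<path>` open polyline, #008000→score S430 F1577: (48.080,47.344) → (143.454,59.361) → (15.003,152.643) → (120.643,140.783) → (110.591,131.921)

[3] `<circle>` circle, #0000ff→cut S930 F911: (148.012,26.735) → (144.914,34.215) → (137.434,37.313) → (129.954,34.215) → (126.856,26.735) → (129.954,19.255) → (137.434,16.157) → (144.914,19.255) → (148.012,26.735) (closed)

[4] `<polygon>` closed polygon, #0000ff→cut S930 F911: (52.056,148.534) → (120.478,145.064) → (159.204,61.828) → (52.056,148.534) (closed)

[5] `<circle>` circle, #008000→score S430 F1577: (29.223,189.441) → (26.346,196.386) → (19.401,199.263) → (12.456,196.386) → (9.579,189.441) → (12.456,182.496) → (19.401,179.619) → (26.346,182.496) → (29.223,189.441) (closed)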